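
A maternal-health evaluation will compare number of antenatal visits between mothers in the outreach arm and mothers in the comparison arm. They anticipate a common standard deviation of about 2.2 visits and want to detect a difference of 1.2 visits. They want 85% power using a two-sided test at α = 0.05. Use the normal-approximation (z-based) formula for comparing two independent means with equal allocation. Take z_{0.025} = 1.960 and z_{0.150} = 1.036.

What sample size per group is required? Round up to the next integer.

n = (z_{α/2} + z_β)² · (σ₁² + σ₂²) / δ²
  = (1.960 + 1.036)² · (2·2.2² = 9.68) / 1.2²
  = 8.9760 · 9.68 / 1.44
  = 60.34
Round up → n = 61 per group.

n = 61 per group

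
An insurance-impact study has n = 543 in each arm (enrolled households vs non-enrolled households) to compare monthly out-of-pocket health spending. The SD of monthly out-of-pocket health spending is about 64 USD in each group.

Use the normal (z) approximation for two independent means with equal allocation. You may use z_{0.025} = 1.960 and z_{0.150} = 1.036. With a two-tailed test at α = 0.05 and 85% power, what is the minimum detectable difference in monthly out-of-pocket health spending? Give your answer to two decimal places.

Minimum detectable difference ≈ 11.64 USD

δ = (z_{α/2} + z_β) · √((σ₁²+σ₂²)/n)
  = (1.960 + 1.036) · √(8192/543)
  = 2.996 · √15.0866
  = 2.996 · 3.8841
  = 11.6369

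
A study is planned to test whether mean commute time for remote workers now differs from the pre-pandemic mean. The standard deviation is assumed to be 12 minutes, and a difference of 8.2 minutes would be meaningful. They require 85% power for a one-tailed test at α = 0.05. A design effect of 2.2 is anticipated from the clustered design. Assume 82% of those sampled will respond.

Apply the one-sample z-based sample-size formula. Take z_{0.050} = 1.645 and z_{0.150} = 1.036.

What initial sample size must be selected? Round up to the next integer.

n = (z_α + z_β)² · σ² / δ²
  = (1.645 + 1.036)² · 12² / 8.2²
  = 7.1878 · 144 / 67.24
  = 15.39
Design effect: 2.2 × 15.39 = 33.87.
Adjust for 82% response: 33.87 / 0.82 = 41.30.
Round up → n = 42.

n = 42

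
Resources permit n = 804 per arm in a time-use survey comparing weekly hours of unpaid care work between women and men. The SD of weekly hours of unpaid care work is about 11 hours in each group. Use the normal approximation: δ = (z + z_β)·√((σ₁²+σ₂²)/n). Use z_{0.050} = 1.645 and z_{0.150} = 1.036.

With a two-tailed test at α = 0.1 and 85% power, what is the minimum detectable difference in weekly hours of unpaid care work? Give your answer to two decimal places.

δ = (z_{α/2} + z_β) · √((σ₁²+σ₂²)/n)
  = (1.645 + 1.036) · √(242/804)
  = 2.681 · √0.301
  = 2.681 · 0.5486
  = 1.4709

Minimum detectable difference ≈ 1.47 hours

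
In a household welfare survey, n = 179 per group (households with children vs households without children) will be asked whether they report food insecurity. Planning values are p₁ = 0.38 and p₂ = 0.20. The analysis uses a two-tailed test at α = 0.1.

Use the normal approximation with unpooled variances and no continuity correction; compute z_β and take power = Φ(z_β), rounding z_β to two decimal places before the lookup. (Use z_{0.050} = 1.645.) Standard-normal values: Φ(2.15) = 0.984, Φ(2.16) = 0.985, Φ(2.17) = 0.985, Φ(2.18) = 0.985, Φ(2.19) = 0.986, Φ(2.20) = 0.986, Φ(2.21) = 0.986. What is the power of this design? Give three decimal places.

z_β = |p₁−p₂|·√(n/[p₁q₁+p₂q₂]) − z_{α/2}
    = 0.18 · √(179/0.3956) − 1.645
    = 0.18 · 21.2715 − 1.645
    = 3.8289 − 1.645 = 2.1839 → 2.18
Power = Φ(2.18) = 0.985.

Power ≈ 0.985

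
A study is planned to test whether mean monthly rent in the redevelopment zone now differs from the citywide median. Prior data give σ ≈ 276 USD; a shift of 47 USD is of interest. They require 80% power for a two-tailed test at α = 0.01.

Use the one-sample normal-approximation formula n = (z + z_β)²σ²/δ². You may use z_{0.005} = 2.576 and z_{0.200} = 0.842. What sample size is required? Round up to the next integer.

n = 403

n = (z_{α/2} + z_β)² · σ² / δ²
  = (2.576 + 0.842)² · 276² / 47²
  = 11.6827 · 76176 / 2209
  = 402.87
Round up → n = 403.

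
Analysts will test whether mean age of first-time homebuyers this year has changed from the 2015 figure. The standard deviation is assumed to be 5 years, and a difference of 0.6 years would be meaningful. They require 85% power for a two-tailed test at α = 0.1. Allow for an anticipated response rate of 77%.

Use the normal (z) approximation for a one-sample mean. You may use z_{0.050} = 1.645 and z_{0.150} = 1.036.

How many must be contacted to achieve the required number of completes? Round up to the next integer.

n = 649

n = (z_{α/2} + z_β)² · σ² / δ²
  = (1.645 + 1.036)² · 5² / 0.6²
  = 7.1878 · 25 / 0.36
  = 499.15
Adjust for 77% response: 499.15 / 0.77 = 648.25.
Round up → n = 649.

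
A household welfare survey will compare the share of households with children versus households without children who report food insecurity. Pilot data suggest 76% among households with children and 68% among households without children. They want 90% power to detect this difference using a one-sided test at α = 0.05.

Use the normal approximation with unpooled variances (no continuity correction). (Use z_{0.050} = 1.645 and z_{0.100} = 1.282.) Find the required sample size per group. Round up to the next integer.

n = (z_α + z_β)² · [p₁(1−p₁) + p₂(1−p₂)] / (p₁ − p₂)²
  = (1.645 + 1.282)² · (0.76·0.24 + 0.68·0.32) / (0.08)²
  = (2.927)² · (0.1824 + 0.2176) / 0.0064
  = 8.5673 · 0.4000 / 0.0064
  = 535.46
Round up → n = 536 per group.

n = 536 per group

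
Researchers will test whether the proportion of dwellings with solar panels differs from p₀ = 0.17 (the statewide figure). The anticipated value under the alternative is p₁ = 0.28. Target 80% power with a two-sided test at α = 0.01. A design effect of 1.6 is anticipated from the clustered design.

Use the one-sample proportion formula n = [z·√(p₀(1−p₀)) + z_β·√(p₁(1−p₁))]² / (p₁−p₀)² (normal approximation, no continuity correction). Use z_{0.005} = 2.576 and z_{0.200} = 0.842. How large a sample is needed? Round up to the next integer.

n = [z_{α/2}·√(p₀q₀) + z_β·√(p₁q₁)]² / (p₁ − p₀)²
  = [2.576·√(0.17·0.83) + 0.842·√(0.28·0.72)]² / (0.11)²
  = [2.576·0.3756 + 0.842·0.4490]² / 0.0121
  = [1.3457]² / 0.0121
  = 149.66
Design effect: 1.6 × 149.66 = 239.45.
Round up → n = 240.

n = 240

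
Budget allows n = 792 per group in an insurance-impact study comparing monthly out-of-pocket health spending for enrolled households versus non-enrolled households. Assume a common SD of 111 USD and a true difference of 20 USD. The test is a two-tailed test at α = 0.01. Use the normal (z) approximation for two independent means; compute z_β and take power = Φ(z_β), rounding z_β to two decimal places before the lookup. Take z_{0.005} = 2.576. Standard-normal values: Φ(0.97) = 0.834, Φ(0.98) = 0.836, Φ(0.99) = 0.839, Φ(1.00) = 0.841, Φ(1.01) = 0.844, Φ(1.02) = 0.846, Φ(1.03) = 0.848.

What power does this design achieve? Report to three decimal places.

Power ≈ 0.844

z_β = δ·√(n/(σ₁²+σ₂²)) − z_{α/2}
    = 20 · √(792/24642) − 2.576
    = 20 · 0.17928 − 2.576
    = 3.5855 − 2.576 = 1.0095 → 1.01
Power = Φ(1.01) = 0.844.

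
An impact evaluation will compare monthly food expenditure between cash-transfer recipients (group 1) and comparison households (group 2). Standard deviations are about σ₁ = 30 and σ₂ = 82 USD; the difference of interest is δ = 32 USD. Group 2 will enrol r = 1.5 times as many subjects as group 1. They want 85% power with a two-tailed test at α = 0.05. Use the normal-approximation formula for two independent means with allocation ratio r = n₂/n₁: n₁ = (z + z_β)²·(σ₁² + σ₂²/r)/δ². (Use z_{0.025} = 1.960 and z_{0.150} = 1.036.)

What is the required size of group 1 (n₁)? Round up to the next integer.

n₁ = 48

n₁ = (z_{α/2} + z_β)² · (σ₁² + σ₂²/r) / δ²
   = (1.960 + 1.036)² · (30² + 82²/1.5) / 32²
   = 8.9760 · (900 + 4482.7) / 1024
   = 8.9760 · 5382.7 / 1024
   = 47.18
Round up → n₁ = 48; n₂ = r·n₁ = 1.5 × 48 = 72.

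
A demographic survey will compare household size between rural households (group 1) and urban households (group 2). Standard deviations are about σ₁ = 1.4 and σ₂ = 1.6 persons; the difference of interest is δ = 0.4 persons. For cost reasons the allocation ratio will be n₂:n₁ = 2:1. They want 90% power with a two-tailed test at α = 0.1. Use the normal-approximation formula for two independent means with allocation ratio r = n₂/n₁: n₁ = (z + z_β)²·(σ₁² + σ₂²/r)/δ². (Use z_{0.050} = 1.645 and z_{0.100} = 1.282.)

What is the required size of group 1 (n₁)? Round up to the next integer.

n₁ = (z_{α/2} + z_β)² · (σ₁² + σ₂²/r) / δ²
   = (1.645 + 1.282)² · (1.4² + 1.6²/2) / 0.4²
   = 8.5673 · (1.96 + 1.28) / 0.16
   = 8.5673 · 3.24 / 0.16
   = 173.49
Round up → n₁ = 174; n₂ = r·n₁ = 2 × 174 = 348.

n₁ = 174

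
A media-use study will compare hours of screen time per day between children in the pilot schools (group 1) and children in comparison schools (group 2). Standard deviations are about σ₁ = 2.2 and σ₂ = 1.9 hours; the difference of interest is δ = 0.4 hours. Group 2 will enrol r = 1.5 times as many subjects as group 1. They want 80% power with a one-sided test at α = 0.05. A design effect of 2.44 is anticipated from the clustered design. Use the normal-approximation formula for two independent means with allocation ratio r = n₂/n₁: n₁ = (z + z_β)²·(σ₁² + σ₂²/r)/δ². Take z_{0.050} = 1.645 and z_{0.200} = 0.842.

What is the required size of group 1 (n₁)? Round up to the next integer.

n₁ = (z_α + z_β)² · (σ₁² + σ₂²/r) / δ²
   = (1.645 + 0.842)² · (2.2² + 1.9²/1.5) / 0.4²
   = 6.1852 · (4.84 + 2.4067) / 0.16
   = 6.1852 · 7.2467 / 0.16
   = 280.14
Design effect: 2.44 × 280.14 = 683.53.
Round up → n₁ = 684; n₂ = r·n₁ = 1.5 × 684 = 1026.

n₁ = 684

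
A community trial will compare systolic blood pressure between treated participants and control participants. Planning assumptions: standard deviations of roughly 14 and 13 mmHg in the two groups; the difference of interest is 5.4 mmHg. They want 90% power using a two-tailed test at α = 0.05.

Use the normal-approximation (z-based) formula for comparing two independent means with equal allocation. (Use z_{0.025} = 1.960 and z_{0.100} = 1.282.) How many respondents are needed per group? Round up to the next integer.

n = (z_{α/2} + z_β)² · (σ₁² + σ₂²) / δ²
  = (1.960 + 1.282)² · (14² + 13² = 365) / 5.4²
  = 10.5106 · 365 / 29.16
  = 131.56
Round up → n = 132 per group.

n = 132 per group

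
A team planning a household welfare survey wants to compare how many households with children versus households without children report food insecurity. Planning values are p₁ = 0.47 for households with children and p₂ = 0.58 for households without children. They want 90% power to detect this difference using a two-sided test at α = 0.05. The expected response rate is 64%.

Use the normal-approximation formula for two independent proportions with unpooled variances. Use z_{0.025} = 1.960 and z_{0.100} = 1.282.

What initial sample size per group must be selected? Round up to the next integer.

n = (z_{α/2} + z_β)² · [p₁(1−p₁) + p₂(1−p₂)] / (p₁ − p₂)²
  = (1.960 + 1.282)² · (0.47·0.53 + 0.58·0.42) / (-0.11)²
  = (3.242)² · (0.2491 + 0.2436) / 0.0121
  = 10.5106 · 0.4927 / 0.0121
  = 427.98
Adjust for 64% response: 427.98 / 0.64 = 668.72.
Round up → n = 669 per group.

n = 669 per group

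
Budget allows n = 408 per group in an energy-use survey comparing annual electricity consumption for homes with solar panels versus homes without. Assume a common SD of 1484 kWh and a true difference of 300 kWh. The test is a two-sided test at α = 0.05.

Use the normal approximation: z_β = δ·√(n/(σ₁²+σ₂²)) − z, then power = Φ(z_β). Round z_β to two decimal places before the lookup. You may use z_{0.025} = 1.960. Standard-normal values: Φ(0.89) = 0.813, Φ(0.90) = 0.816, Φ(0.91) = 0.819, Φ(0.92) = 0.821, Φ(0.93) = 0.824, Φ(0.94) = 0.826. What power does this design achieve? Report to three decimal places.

Power ≈ 0.824

z_β = δ·√(n/(σ₁²+σ₂²)) − z_{α/2}
    = 300 · √(408/4404512) − 1.960
    = 300 · 0.00962 − 1.960
    = 2.8874 − 1.960 = 0.9274 → 0.93
Power = Φ(0.93) = 0.824.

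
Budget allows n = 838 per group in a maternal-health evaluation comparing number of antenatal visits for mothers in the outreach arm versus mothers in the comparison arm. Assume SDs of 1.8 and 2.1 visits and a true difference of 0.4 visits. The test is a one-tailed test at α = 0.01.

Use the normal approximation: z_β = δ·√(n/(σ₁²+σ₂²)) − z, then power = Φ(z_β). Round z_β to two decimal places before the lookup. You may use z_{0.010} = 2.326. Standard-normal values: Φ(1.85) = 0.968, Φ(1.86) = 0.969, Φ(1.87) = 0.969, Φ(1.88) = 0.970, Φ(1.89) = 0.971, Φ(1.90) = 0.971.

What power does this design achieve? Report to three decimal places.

z_β = δ·√(n/(σ₁²+σ₂²)) − z_α
    = 0.4 · √(838/7.65) − 2.326
    = 0.4 · 10.46625 − 2.326
    = 4.1865 − 2.326 = 1.8605 → 1.86
Power = Φ(1.86) = 0.969.

Power ≈ 0.969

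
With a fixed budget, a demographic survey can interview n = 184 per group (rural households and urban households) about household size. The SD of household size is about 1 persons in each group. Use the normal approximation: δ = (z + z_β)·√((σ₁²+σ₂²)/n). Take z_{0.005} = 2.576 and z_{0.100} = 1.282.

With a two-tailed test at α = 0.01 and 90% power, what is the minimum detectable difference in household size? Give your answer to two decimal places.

Minimum detectable difference ≈ 0.40 persons

δ = (z_{α/2} + z_β) · √((σ₁²+σ₂²)/n)
  = (2.576 + 1.282) · √(2/184)
  = 3.858 · √0.01087
  = 3.858 · 0.1043
  = 0.4022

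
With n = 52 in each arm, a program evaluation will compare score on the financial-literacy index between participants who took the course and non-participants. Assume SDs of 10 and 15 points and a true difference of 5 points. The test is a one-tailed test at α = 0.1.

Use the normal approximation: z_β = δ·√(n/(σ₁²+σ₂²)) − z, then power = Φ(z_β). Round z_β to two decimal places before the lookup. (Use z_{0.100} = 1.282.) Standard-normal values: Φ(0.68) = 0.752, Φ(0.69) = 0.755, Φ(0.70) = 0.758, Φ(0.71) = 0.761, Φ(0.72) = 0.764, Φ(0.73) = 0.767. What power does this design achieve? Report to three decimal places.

Power ≈ 0.764

z_β = δ·√(n/(σ₁²+σ₂²)) − z_α
    = 5 · √(52/325) − 1.282
    = 5 · 0.40000 − 1.282
    = 2.0000 − 1.282 = 0.7180 → 0.72
Power = Φ(0.72) = 0.764.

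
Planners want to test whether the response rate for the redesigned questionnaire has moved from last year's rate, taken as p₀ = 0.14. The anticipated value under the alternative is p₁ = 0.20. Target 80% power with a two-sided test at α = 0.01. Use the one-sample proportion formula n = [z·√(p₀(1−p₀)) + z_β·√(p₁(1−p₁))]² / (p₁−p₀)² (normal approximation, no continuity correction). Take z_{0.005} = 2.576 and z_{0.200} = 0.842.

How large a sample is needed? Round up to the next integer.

n = 421

n = [z_{α/2}·√(p₀q₀) + z_β·√(p₁q₁)]² / (p₁ − p₀)²
  = [2.576·√(0.14·0.86) + 0.842·√(0.20·0.80)]² / (0.06)²
  = [2.576·0.3470 + 0.842·0.4000]² / 0.0036
  = [1.2306]² / 0.0036
  = 420.69
Round up → n = 421.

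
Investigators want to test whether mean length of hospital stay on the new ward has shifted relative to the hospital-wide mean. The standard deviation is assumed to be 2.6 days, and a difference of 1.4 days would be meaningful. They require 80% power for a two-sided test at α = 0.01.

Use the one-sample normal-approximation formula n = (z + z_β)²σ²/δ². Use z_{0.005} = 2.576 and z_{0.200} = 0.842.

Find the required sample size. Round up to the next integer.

n = 41

n = (z_{α/2} + z_β)² · σ² / δ²
  = (2.576 + 0.842)² · 2.6² / 1.4²
  = 11.6827 · 6.76 / 1.96
  = 40.29
Round up → n = 41.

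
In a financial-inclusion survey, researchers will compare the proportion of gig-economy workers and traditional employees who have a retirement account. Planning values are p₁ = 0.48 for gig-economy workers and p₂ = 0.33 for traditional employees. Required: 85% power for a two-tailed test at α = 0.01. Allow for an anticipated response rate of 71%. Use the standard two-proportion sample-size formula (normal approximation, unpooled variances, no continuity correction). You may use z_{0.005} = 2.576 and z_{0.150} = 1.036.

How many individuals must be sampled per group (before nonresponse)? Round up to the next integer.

n = 385 per group

n = (z_{α/2} + z_β)² · [p₁(1−p₁) + p₂(1−p₂)] / (p₁ − p₂)²
  = (2.576 + 1.036)² · (0.48·0.52 + 0.33·0.67) / (0.15)²
  = (3.612)² · (0.2496 + 0.2211) / 0.0225
  = 13.0465 · 0.4707 / 0.0225
  = 272.93
Adjust for 71% response: 272.93 / 0.71 = 384.41.
Round up → n = 385 per group.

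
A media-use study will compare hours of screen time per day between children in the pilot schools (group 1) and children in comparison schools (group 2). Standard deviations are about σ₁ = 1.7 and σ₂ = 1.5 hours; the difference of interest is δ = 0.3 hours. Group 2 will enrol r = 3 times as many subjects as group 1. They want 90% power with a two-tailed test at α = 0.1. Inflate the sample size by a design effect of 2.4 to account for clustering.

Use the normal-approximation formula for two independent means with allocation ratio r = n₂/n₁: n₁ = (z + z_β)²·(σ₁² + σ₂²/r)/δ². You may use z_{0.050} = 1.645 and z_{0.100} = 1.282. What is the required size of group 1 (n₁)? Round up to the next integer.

n₁ = 832

n₁ = (z_{α/2} + z_β)² · (σ₁² + σ₂²/r) / δ²
   = (1.645 + 1.282)² · (1.7² + 1.5²/3) / 0.3²
   = 8.5673 · (2.89 + 0.75) / 0.09
   = 8.5673 · 3.64 / 0.09
   = 346.50
Design effect: 2.4 × 346.50 = 831.60.
Round up → n₁ = 832; n₂ = r·n₁ = 3 × 832 = 2496.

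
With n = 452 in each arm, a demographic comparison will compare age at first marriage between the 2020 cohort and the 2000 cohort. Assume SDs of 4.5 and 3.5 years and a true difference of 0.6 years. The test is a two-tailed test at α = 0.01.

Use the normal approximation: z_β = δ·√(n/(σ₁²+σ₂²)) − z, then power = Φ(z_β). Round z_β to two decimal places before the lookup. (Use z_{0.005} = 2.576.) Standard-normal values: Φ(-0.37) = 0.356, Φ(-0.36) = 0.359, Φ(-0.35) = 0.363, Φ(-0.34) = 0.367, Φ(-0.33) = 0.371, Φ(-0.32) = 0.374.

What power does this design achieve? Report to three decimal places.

z_β = δ·√(n/(σ₁²+σ₂²)) − z_{α/2}
    = 0.6 · √(452/32.5) − 2.576
    = 0.6 · 3.72930 − 2.576
    = 2.2376 − 2.576 = -0.3384 → -0.34
Power = Φ(-0.34) = 0.367.

Power ≈ 0.367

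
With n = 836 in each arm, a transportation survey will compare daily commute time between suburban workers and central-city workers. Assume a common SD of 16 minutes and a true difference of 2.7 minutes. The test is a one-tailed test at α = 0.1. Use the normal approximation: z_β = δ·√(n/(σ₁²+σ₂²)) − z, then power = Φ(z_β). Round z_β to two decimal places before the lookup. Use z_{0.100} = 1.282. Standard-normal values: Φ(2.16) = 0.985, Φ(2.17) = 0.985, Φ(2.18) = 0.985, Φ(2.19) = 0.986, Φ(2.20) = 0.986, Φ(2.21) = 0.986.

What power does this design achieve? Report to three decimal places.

z_β = δ·√(n/(σ₁²+σ₂²)) − z_α
    = 2.7 · √(836/512) − 1.282
    = 2.7 · 1.27782 − 1.282
    = 3.4501 − 1.282 = 2.1681 → 2.17
Power = Φ(2.17) = 0.985.

Power ≈ 0.985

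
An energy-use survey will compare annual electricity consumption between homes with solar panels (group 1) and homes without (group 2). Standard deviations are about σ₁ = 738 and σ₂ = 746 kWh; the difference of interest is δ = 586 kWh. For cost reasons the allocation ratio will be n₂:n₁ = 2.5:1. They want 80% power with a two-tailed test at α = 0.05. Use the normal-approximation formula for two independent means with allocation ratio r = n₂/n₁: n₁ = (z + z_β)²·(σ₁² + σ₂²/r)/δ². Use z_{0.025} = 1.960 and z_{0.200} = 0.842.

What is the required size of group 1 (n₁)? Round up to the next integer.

n₁ = (z_{α/2} + z_β)² · (σ₁² + σ₂²/r) / δ²
   = (1.960 + 0.842)² · (738² + 746²/2.5) / 586²
   = 7.8512 · (544644 + 222606.4) / 343396
   = 7.8512 · 767250.4 / 343396
   = 17.54
Round up → n₁ = 18; n₂ = r·n₁ = 2.5 × 18 = 45.

n₁ = 18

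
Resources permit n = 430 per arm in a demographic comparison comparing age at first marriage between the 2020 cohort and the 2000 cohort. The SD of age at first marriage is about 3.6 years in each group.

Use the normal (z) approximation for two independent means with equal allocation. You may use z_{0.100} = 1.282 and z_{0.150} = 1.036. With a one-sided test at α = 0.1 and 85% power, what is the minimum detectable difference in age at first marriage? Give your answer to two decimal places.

Minimum detectable difference ≈ 0.57 years

δ = (z_α + z_β) · √((σ₁²+σ₂²)/n)
  = (1.282 + 1.036) · √(25.92/430)
  = 2.318 · √0.06028
  = 2.318 · 0.2455
  = 0.5691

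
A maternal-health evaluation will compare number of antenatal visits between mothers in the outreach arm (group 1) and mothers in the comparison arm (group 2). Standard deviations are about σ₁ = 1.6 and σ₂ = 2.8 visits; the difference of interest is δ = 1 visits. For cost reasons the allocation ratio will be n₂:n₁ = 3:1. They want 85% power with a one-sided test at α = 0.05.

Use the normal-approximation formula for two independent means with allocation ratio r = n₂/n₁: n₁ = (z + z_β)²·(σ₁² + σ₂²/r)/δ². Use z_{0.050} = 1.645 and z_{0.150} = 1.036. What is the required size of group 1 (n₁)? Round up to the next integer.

n₁ = 38

n₁ = (z_α + z_β)² · (σ₁² + σ₂²/r) / δ²
   = (1.645 + 1.036)² · (1.6² + 2.8²/3) / 1²
   = 7.1878 · (2.56 + 2.6133) / 1
   = 7.1878 · 5.1733 / 1
   = 37.18
Round up → n₁ = 38; n₂ = r·n₁ = 3 × 38 = 114.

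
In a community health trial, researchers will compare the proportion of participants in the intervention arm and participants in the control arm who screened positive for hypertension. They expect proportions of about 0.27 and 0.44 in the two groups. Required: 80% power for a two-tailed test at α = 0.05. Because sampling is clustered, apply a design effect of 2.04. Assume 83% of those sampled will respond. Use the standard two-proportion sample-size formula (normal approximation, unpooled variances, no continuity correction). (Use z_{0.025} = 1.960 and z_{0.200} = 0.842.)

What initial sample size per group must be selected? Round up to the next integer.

n = (z_{α/2} + z_β)² · [p₁(1−p₁) + p₂(1−p₂)] / (p₁ − p₂)²
  = (1.960 + 0.842)² · (0.27·0.73 + 0.44·0.56) / (-0.17)²
  = (2.802)² · (0.1971 + 0.2464) / 0.0289
  = 7.8512 · 0.4435 / 0.0289
  = 120.48
Design effect: 2.04 × 120.48 = 245.79.
Adjust for 83% response: 245.79 / 0.83 = 296.13.
Round up → n = 297 per group.

n = 297 per group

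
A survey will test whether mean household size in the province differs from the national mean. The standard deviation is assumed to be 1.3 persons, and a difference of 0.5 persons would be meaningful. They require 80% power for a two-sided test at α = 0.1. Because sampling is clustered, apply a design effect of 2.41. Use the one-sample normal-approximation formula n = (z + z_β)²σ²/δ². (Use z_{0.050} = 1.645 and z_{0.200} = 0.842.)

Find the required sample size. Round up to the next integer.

n = (z_{α/2} + z_β)² · σ² / δ²
  = (1.645 + 0.842)² · 1.3² / 0.5²
  = 6.1852 · 1.69 / 0.25
  = 41.81
Design effect: 2.41 × 41.81 = 100.77.
Round up → n = 101.

n = 101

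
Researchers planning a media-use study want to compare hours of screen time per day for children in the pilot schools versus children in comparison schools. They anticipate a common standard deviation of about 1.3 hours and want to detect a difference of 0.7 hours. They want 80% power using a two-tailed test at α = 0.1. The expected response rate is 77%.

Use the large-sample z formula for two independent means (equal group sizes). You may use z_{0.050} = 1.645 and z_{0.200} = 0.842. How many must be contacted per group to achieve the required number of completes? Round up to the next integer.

n = 56 per group

n = (z_{α/2} + z_β)² · (σ₁² + σ₂²) / δ²
  = (1.645 + 0.842)² · (2·1.3² = 3.38) / 0.7²
  = 6.1852 · 3.38 / 0.49
  = 42.67
Adjust for 77% response: 42.67 / 0.77 = 55.41.
Round up → n = 56 per group.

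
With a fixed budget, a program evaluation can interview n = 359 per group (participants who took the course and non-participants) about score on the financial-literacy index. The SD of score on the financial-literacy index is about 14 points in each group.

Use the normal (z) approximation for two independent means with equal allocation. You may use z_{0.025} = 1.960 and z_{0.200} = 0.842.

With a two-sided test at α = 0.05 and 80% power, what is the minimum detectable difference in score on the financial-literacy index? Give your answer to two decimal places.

Minimum detectable difference ≈ 2.93 points

δ = (z_{α/2} + z_β) · √((σ₁²+σ₂²)/n)
  = (1.960 + 0.842) · √(392/359)
  = 2.802 · √1.0919
  = 2.802 · 1.0450
  = 2.9280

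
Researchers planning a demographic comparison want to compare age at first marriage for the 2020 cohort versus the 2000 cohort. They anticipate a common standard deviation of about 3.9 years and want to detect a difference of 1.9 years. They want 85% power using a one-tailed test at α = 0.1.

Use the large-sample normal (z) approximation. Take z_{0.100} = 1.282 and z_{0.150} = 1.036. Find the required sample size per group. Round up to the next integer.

n = (z_α + z_β)² · (σ₁² + σ₂²) / δ²
  = (1.282 + 1.036)² · (2·3.9² = 30.42) / 1.9²
  = 5.3731 · 30.42 / 3.61
  = 45.28
Round up → n = 46 per group.

n = 46 per group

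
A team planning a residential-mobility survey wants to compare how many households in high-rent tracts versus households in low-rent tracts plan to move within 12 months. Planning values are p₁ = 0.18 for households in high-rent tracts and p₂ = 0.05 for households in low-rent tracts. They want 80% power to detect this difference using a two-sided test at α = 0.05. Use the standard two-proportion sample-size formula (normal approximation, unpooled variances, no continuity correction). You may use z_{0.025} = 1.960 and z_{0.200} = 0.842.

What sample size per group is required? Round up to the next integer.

n = (z_{α/2} + z_β)² · [p₁(1−p₁) + p₂(1−p₂)] / (p₁ − p₂)²
  = (1.960 + 0.842)² · (0.18·0.82 + 0.05·0.95) / (0.13)²
  = (2.802)² · (0.1476 + 0.0475) / 0.0169
  = 7.8512 · 0.1951 / 0.0169
  = 90.64
Round up → n = 91 per group.

n = 91 per group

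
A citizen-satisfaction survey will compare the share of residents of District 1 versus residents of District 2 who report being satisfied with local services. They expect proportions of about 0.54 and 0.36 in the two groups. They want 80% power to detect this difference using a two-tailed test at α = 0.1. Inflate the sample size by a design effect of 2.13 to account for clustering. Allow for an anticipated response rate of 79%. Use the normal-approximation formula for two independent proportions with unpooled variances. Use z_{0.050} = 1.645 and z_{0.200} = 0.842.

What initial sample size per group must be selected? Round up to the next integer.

n = 247 per group

n = (z_{α/2} + z_β)² · [p₁(1−p₁) + p₂(1−p₂)] / (p₁ − p₂)²
  = (1.645 + 0.842)² · (0.54·0.46 + 0.36·0.64) / (0.18)²
  = (2.487)² · (0.2484 + 0.2304) / 0.0324
  = 6.1852 · 0.4788 / 0.0324
  = 91.40
Design effect: 2.13 × 91.40 = 194.69.
Adjust for 79% response: 194.69 / 0.79 = 246.44.
Round up → n = 247 per group.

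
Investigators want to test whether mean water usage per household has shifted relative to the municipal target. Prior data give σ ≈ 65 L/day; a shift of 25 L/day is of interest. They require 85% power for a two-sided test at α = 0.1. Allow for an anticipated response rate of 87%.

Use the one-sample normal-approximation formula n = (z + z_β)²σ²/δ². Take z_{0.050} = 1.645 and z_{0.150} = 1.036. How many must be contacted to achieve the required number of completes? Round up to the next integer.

n = (z_{α/2} + z_β)² · σ² / δ²
  = (1.645 + 1.036)² · 65² / 25²
  = 7.1878 · 4225 / 625
  = 48.59
Adjust for 87% response: 48.59 / 0.87 = 55.85.
Round up → n = 56.

n = 56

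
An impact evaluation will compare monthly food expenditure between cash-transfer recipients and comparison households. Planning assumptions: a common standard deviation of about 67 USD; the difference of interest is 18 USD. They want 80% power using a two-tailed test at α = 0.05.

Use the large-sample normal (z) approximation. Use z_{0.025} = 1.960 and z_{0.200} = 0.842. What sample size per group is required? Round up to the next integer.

n = 218 per group

n = (z_{α/2} + z_β)² · (σ₁² + σ₂²) / δ²
  = (1.960 + 0.842)² · (2·67² = 8978) / 18²
  = 7.8512 · 8978 / 324
  = 217.56
Round up → n = 218 per group.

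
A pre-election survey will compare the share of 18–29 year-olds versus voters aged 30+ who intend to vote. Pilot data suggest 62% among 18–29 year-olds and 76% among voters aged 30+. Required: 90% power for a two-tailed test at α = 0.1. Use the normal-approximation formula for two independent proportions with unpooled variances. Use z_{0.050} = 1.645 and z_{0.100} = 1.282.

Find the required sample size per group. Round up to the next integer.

n = 183 per group

n = (z_{α/2} + z_β)² · [p₁(1−p₁) + p₂(1−p₂)] / (p₁ − p₂)²
  = (1.645 + 1.282)² · (0.62·0.38 + 0.76·0.24) / (-0.14)²
  = (2.927)² · (0.2356 + 0.1824) / 0.0196
  = 8.5673 · 0.4180 / 0.0196
  = 182.71
Round up → n = 183 per group.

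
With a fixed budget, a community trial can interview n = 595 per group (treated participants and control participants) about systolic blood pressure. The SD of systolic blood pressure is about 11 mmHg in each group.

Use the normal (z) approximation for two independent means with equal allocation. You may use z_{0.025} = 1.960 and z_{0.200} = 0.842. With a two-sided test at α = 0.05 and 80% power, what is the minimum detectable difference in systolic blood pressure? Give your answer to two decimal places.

δ = (z_{α/2} + z_β) · √((σ₁²+σ₂²)/n)
  = (1.960 + 0.842) · √(242/595)
  = 2.802 · √0.40672
  = 2.802 · 0.6377
  = 1.7870

Minimum detectable difference ≈ 1.79 mmHg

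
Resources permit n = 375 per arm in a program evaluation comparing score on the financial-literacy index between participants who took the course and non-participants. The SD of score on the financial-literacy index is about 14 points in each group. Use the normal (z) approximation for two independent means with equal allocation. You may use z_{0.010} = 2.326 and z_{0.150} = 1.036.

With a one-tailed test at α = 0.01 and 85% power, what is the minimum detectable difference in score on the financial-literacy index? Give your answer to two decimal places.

Minimum detectable difference ≈ 3.44 points

δ = (z_α + z_β) · √((σ₁²+σ₂²)/n)
  = (2.326 + 1.036) · √(392/375)
  = 3.362 · √1.0453
  = 3.362 · 1.0224
  = 3.4374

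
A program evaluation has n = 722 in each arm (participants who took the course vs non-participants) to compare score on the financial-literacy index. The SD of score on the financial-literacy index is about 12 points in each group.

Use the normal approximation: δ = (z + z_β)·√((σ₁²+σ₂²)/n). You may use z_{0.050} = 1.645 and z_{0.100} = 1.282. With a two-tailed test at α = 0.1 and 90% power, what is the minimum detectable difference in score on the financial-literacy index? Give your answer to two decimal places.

Minimum detectable difference ≈ 1.85 points

δ = (z_{α/2} + z_β) · √((σ₁²+σ₂²)/n)
  = (1.645 + 1.282) · √(288/722)
  = 2.927 · √0.39889
  = 2.927 · 0.6316
  = 1.8486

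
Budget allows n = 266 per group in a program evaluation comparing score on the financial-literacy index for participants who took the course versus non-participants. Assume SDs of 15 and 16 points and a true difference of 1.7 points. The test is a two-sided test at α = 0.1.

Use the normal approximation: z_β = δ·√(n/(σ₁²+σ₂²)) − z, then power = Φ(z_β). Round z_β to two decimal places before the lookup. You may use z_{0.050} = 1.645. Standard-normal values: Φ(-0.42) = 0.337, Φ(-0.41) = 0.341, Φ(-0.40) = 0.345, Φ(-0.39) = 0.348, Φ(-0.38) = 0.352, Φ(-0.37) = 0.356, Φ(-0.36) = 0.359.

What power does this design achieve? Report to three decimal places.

Power ≈ 0.352

z_β = δ·√(n/(σ₁²+σ₂²)) − z_{α/2}
    = 1.7 · √(266/481) − 1.645
    = 1.7 · 0.74365 − 1.645
    = 1.2642 − 1.645 = -0.3808 → -0.38
Power = Φ(-0.38) = 0.352.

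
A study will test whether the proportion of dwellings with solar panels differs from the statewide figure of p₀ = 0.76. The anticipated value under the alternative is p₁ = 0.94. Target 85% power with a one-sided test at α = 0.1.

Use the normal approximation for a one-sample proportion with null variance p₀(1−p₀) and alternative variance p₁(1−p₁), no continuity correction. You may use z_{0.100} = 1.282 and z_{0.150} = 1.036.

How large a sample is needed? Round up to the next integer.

n = 20

n = [z_α·√(p₀q₀) + z_β·√(p₁q₁)]² / (p₁ − p₀)²
  = [1.282·√(0.76·0.24) + 1.036·√(0.94·0.06)]² / (0.18)²
  = [1.282·0.4271 + 1.036·0.2375]² / 0.0324
  = [0.7936]² / 0.0324
  = 19.44
Round up → n = 20.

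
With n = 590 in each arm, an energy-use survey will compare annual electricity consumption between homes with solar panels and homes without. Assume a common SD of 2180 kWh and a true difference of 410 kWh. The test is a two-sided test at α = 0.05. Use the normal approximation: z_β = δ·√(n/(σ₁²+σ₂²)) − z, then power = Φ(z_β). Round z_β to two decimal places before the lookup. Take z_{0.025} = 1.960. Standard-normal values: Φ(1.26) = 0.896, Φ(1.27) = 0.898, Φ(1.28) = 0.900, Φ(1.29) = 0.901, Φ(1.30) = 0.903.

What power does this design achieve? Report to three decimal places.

z_β = δ·√(n/(σ₁²+σ₂²)) − z_{α/2}
    = 410 · √(590/9504800) − 1.960
    = 410 · 0.00788 − 1.960
    = 3.2303 − 1.960 = 1.2703 → 1.27
Power = Φ(1.27) = 0.898.

Power ≈ 0.898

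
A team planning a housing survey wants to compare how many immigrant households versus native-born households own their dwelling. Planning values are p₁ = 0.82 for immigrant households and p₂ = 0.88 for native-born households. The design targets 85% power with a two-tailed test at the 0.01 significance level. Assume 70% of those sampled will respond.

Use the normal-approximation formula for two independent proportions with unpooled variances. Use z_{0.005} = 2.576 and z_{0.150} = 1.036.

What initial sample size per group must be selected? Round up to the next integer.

n = (z_{α/2} + z_β)² · [p₁(1−p₁) + p₂(1−p₂)] / (p₁ − p₂)²
  = (2.576 + 1.036)² · (0.82·0.18 + 0.88·0.12) / (-0.06)²
  = (3.612)² · (0.1476 + 0.1056) / 0.0036
  = 13.0465 · 0.2532 / 0.0036
  = 917.61
Adjust for 70% response: 917.61 / 0.70 = 1310.87.
Round up → n = 1311 per group.

n = 1311 per group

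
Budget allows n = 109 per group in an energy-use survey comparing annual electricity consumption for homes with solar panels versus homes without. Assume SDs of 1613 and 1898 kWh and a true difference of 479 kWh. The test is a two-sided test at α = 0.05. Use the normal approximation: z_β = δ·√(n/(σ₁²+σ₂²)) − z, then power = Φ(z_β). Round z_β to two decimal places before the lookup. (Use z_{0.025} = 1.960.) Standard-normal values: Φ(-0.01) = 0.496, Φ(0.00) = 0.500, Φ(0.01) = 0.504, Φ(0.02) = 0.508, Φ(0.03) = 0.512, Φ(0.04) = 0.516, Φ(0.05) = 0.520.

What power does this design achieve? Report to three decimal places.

z_β = δ·√(n/(σ₁²+σ₂²)) − z_{α/2}
    = 479 · √(109/6204173) − 1.960
    = 479 · 0.00419 − 1.960
    = 2.0077 − 1.960 = 0.0477 → 0.05
Power = Φ(0.05) = 0.520.

Power ≈ 0.520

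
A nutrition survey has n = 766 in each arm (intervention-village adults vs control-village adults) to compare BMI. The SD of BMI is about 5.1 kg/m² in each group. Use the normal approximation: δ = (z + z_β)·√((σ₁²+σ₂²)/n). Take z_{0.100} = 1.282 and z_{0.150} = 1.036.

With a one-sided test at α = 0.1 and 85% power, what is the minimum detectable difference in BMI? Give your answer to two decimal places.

Minimum detectable difference ≈ 0.60 kg/m²

δ = (z_α + z_β) · √((σ₁²+σ₂²)/n)
  = (1.282 + 1.036) · √(52.02/766)
  = 2.318 · √0.06791
  = 2.318 · 0.2606
  = 0.6041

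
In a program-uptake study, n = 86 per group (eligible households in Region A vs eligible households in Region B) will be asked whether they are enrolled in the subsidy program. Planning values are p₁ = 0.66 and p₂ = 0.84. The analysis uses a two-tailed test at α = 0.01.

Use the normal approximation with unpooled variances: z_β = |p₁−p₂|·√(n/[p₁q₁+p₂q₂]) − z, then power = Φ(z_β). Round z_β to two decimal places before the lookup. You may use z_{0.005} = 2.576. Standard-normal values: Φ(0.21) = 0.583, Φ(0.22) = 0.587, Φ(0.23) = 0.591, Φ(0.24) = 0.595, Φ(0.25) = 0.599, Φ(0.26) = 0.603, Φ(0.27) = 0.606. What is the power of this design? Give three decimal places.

z_β = |p₁−p₂|·√(n/[p₁q₁+p₂q₂]) − z_{α/2}
    = 0.18 · √(86/0.3588) − 2.576
    = 0.18 · 15.4819 − 2.576
    = 2.7867 − 2.576 = 0.2107 → 0.21
Power = Φ(0.21) = 0.583.

Power ≈ 0.583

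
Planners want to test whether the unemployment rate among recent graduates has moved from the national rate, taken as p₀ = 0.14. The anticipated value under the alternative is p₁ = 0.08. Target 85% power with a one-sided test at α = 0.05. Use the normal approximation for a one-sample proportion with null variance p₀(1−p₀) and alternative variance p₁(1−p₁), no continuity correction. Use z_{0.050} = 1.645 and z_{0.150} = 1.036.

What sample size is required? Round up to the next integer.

n = [z_α·√(p₀q₀) + z_β·√(p₁q₁)]² / (p₁ − p₀)²
  = [1.645·√(0.14·0.86) + 1.036·√(0.08·0.92)]² / (-0.06)²
  = [1.645·0.3470 + 1.036·0.2713]² / 0.0036
  = [0.8519]² / 0.0036
  = 201.57
Round up → n = 202.

n = 202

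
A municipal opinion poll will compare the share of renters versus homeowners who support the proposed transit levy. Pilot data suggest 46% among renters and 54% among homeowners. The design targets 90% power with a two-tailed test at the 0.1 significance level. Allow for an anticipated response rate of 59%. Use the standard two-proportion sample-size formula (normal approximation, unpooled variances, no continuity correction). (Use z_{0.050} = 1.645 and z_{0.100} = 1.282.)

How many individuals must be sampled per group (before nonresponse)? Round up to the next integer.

n = (z_{α/2} + z_β)² · [p₁(1−p₁) + p₂(1−p₂)] / (p₁ − p₂)²
  = (1.645 + 1.282)² · (0.46·0.54 + 0.54·0.46) / (-0.08)²
  = (2.927)² · (0.2484 + 0.2484) / 0.0064
  = 8.5673 · 0.4968 / 0.0064
  = 665.04
Adjust for 59% response: 665.04 / 0.59 = 1127.18.
Round up → n = 1128 per group.

n = 1128 per group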